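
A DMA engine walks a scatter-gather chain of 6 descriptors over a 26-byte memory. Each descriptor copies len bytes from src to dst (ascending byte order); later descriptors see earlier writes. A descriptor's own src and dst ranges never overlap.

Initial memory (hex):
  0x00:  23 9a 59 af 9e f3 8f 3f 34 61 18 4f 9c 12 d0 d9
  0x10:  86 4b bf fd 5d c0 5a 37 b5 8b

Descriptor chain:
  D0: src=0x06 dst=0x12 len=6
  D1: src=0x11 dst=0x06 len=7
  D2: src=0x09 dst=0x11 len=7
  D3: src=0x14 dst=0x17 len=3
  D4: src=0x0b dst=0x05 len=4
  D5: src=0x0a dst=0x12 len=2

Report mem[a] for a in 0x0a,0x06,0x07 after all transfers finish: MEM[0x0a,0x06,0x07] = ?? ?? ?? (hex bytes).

MEM[0x0a,0x06,0x07] = 61 4f 12

D0: mem[0x12..0x17] <- [8f 3f 34 61 18 4f]
D1: mem[0x06..0x0c] <- [4b 8f 3f 34 61 18 4f]
D2: mem[0x11..0x17] <- [34 61 18 4f 12 d0 d9]
D3: mem[0x17..0x19] <- [4f 12 d0]
D4: mem[0x05..0x08] <- [18 4f 12 d0]
D5: mem[0x12..0x13] <- [61 18]
query mem[0x0a]=0x61, mem[0x06]=0x4f, mem[0x07]=0x12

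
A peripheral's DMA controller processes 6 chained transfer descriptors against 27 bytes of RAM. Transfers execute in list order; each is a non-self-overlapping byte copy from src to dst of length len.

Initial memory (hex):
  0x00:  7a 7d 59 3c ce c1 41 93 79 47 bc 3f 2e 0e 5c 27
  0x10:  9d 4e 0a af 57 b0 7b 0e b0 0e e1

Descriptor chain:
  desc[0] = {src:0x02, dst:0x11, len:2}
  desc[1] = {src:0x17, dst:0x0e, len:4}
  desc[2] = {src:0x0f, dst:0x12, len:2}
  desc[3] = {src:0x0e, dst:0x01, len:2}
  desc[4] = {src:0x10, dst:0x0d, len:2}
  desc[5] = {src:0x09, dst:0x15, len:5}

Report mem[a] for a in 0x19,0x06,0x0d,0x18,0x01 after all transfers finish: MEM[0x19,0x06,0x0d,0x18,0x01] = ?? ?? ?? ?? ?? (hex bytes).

D0: mem[0x11..0x12] <- [59 3c]
D1: mem[0x0e..0x11] <- [0e b0 0e e1]
D2: mem[0x12..0x13] <- [b0 0e]
D3: mem[0x01..0x02] <- [0e b0]
D4: mem[0x0d..0x0e] <- [0e e1]
D5: mem[0x15..0x19] <- [47 bc 3f 2e 0e]
query mem[0x19]=0x0e, mem[0x06]=0x41, mem[0x0d]=0x0e, mem[0x18]=0x2e, mem[0x01]=0x0e

MEM[0x19,0x06,0x0d,0x18,0x01] = 0e 41 0e 2e 0e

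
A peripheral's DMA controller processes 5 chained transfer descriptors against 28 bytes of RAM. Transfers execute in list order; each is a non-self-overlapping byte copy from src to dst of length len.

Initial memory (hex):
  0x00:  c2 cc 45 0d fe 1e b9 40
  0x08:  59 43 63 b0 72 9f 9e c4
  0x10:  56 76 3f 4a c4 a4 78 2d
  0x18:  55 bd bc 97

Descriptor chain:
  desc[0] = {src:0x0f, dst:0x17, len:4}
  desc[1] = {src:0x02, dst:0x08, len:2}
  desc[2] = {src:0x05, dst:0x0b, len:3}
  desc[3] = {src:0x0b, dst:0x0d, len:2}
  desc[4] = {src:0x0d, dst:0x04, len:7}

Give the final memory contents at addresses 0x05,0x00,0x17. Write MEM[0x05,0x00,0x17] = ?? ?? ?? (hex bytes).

MEM[0x05,0x00,0x17] = b9 c2 c4

D0: mem[0x17..0x1a] <- [c4 56 76 3f]
D1: mem[0x08..0x09] <- [45 0d]
D2: mem[0x0b..0x0d] <- [1e b9 40]
D3: mem[0x0d..0x0e] <- [1e b9]
D4: mem[0x04..0x0a] <- [1e b9 c4 56 76 3f 4a]
query mem[0x05]=0xb9, mem[0x00]=0xc2, mem[0x17]=0xc4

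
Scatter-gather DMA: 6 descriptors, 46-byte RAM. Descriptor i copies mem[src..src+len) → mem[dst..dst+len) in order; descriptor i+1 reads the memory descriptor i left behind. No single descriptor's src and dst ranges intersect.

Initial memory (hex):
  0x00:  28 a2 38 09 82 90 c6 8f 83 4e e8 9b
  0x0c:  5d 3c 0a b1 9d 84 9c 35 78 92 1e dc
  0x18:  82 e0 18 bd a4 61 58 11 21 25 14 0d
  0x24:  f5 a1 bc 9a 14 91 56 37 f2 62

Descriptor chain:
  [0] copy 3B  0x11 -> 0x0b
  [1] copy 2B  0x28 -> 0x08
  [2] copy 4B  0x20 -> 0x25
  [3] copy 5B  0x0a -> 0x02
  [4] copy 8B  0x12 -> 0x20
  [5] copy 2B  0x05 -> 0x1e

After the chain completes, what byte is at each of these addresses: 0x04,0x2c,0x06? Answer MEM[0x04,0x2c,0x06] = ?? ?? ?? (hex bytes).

D0: mem[0x0b..0x0d] <- [84 9c 35]
D1: mem[0x08..0x09] <- [14 91]
D2: mem[0x25..0x28] <- [21 25 14 0d]
D3: mem[0x02..0x06] <- [e8 84 9c 35 0a]
D4: mem[0x20..0x27] <- [9c 35 78 92 1e dc 82 e0]
D5: mem[0x1e..0x1f] <- [35 0a]
query mem[0x04]=0x9c, mem[0x2c]=0xf2, mem[0x06]=0x0a

MEM[0x04,0x2c,0x06] = 9c f2 0a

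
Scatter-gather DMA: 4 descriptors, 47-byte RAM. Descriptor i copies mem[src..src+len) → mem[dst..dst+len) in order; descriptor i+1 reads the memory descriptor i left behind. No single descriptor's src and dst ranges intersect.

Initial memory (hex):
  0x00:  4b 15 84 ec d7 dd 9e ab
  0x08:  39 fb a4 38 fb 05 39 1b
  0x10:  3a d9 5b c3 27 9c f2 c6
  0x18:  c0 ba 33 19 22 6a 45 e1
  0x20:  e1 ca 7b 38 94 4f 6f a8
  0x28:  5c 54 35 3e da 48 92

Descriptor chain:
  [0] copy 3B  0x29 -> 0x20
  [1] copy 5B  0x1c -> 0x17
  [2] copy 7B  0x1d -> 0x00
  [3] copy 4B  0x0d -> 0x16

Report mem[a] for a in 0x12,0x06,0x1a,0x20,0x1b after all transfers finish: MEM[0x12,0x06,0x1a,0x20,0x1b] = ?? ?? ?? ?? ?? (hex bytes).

MEM[0x12,0x06,0x1a,0x20,0x1b] = 5b 38 e1 54 54

[0] 0x29->0x20 len=3 : 54 35 3e
[1] 0x1c->0x17 len=5 : 22 6a 45 e1 54
[2] 0x1d->0x00 len=7 : 6a 45 e1 54 35 3e 38
[3] 0x0d->0x16 len=4 : 05 39 1b 3a
query mem[0x12]=0x5b, mem[0x06]=0x38, mem[0x1a]=0xe1, mem[0x20]=0x54, mem[0x1b]=0x54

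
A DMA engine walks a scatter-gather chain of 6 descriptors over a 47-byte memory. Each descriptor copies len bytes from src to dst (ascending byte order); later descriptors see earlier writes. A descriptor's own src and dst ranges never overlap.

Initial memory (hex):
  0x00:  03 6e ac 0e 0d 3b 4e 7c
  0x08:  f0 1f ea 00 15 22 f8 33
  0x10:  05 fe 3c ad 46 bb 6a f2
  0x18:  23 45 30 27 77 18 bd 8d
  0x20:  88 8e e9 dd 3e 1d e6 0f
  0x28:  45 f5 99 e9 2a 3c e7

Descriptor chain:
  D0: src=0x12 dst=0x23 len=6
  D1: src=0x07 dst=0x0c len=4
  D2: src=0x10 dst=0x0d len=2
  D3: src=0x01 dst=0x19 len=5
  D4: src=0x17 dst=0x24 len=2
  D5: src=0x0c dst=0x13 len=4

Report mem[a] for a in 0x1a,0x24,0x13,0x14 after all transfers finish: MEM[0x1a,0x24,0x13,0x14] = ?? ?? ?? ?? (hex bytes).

D0: mem[0x23..0x28] <- [3c ad 46 bb 6a f2]
D1: mem[0x0c..0x0f] <- [7c f0 1f ea]
D2: mem[0x0d..0x0e] <- [05 fe]
D3: mem[0x19..0x1d] <- [6e ac 0e 0d 3b]
D4: mem[0x24..0x25] <- [f2 23]
D5: mem[0x13..0x16] <- [7c 05 fe ea]
query mem[0x1a]=0xac, mem[0x24]=0xf2, mem[0x13]=0x7c, mem[0x14]=0x05

MEM[0x1a,0x24,0x13,0x14] = ac f2 7c 05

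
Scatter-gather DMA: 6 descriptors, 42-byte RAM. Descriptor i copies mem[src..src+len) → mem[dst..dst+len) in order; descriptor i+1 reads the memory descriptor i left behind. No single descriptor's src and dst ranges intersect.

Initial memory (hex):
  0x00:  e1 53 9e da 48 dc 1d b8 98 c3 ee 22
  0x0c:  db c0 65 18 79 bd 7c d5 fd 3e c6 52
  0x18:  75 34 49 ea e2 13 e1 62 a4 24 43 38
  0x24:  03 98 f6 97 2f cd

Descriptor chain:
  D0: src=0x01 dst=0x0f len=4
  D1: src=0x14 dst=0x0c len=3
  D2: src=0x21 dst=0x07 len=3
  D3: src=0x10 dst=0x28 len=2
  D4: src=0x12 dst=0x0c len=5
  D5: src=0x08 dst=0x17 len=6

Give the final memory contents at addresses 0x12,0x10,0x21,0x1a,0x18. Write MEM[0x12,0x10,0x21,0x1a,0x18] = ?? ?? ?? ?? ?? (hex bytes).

[0] 0x01->0x0f len=4 : 53 9e da 48
[1] 0x14->0x0c len=3 : fd 3e c6
[2] 0x21->0x07 len=3 : 24 43 38
[3] 0x10->0x28 len=2 : 9e da
[4] 0x12->0x0c len=5 : 48 d5 fd 3e c6
[5] 0x08->0x17 len=6 : 43 38 ee 22 48 d5
query mem[0x12]=0x48, mem[0x10]=0xc6, mem[0x21]=0x24, mem[0x1a]=0x22, mem[0x18]=0x38

MEM[0x12,0x10,0x21,0x1a,0x18] = 48 c6 24 22 38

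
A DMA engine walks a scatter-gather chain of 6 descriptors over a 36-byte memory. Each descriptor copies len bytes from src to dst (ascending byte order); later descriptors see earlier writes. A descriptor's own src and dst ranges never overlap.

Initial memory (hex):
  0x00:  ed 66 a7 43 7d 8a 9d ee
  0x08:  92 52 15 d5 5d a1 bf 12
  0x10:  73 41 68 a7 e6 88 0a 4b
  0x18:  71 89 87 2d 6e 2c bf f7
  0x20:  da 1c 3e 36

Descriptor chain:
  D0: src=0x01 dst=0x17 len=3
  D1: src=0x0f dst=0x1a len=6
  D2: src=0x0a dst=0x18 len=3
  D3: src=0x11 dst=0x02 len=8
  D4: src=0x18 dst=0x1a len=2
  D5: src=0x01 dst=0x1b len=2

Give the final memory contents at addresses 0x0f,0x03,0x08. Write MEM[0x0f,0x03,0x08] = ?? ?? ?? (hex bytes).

[0] 0x01->0x17 len=3 : 66 a7 43
[1] 0x0f->0x1a len=6 : 12 73 41 68 a7 e6
[2] 0x0a->0x18 len=3 : 15 d5 5d
[3] 0x11->0x02 len=8 : 41 68 a7 e6 88 0a 66 15
[4] 0x18->0x1a len=2 : 15 d5
[5] 0x01->0x1b len=2 : 66 41
query mem[0x0f]=0x12, mem[0x03]=0x68, mem[0x08]=0x66

MEM[0x0f,0x03,0x08] = 12 68 66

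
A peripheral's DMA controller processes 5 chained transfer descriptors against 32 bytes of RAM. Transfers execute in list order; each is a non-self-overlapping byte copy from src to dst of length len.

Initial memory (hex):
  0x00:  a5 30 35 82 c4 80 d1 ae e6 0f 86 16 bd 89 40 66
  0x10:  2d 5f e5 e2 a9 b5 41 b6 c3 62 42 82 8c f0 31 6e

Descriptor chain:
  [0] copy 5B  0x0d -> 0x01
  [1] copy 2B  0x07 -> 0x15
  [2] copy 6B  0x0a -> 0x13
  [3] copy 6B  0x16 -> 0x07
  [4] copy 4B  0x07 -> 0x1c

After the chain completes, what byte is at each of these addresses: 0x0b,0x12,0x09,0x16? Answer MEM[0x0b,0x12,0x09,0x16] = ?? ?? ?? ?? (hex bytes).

MEM[0x0b,0x12,0x09,0x16] = 42 e5 66 89

#0 dst[0x01+5] := {0x89,0x40,0x66,0x2d,0x5f}
#1 dst[0x15+2] := {0xae,0xe6}
#2 dst[0x13+6] := {0x86,0x16,0xbd,0x89,0x40,0x66}
#3 dst[0x07+6] := {0x89,0x40,0x66,0x62,0x42,0x82}
#4 dst[0x1c+4] := {0x89,0x40,0x66,0x62}
query mem[0x0b]=0x42, mem[0x12]=0xe5, mem[0x09]=0x66, mem[0x16]=0x89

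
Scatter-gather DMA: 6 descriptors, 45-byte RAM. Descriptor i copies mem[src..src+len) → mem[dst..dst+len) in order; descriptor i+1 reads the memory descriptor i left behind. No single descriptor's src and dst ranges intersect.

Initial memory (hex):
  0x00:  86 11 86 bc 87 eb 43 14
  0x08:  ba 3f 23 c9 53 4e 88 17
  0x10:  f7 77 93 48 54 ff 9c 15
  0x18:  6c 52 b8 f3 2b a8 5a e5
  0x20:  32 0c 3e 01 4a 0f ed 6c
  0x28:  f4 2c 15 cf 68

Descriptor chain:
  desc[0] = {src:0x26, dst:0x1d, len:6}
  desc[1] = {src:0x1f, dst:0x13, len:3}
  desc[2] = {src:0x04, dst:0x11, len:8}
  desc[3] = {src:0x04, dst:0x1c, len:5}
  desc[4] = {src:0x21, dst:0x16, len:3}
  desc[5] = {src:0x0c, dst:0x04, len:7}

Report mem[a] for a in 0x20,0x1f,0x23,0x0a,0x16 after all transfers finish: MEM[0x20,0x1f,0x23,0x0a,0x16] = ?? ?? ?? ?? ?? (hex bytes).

[0] 0x26->0x1d len=6 : ed 6c f4 2c 15 cf
[1] 0x1f->0x13 len=3 : f4 2c 15
[2] 0x04->0x11 len=8 : 87 eb 43 14 ba 3f 23 c9
[3] 0x04->0x1c len=5 : 87 eb 43 14 ba
[4] 0x21->0x16 len=3 : 15 cf 01
[5] 0x0c->0x04 len=7 : 53 4e 88 17 f7 87 eb
query mem[0x20]=0xba, mem[0x1f]=0x14, mem[0x23]=0x01, mem[0x0a]=0xeb, mem[0x16]=0x15

MEM[0x20,0x1f,0x23,0x0a,0x16] = ba 14 01 eb 15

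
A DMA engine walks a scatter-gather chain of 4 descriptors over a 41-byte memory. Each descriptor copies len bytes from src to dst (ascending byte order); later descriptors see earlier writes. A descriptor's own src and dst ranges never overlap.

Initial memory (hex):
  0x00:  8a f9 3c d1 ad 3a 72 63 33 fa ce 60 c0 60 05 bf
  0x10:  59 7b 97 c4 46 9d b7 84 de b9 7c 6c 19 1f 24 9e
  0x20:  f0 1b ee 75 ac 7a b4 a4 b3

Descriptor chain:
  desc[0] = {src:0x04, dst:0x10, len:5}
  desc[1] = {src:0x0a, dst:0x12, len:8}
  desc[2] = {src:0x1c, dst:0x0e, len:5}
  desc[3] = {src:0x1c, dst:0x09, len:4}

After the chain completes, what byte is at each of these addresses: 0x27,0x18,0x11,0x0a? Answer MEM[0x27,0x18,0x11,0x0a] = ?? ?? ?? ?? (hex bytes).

MEM[0x27,0x18,0x11,0x0a] = a4 ad 9e 1f

D0: mem[0x10..0x14] <- [ad 3a 72 63 33]
D1: mem[0x12..0x19] <- [ce 60 c0 60 05 bf ad 3a]
D2: mem[0x0e..0x12] <- [19 1f 24 9e f0]
D3: mem[0x09..0x0c] <- [19 1f 24 9e]
query mem[0x27]=0xa4, mem[0x18]=0xad, mem[0x11]=0x9e, mem[0x0a]=0x1f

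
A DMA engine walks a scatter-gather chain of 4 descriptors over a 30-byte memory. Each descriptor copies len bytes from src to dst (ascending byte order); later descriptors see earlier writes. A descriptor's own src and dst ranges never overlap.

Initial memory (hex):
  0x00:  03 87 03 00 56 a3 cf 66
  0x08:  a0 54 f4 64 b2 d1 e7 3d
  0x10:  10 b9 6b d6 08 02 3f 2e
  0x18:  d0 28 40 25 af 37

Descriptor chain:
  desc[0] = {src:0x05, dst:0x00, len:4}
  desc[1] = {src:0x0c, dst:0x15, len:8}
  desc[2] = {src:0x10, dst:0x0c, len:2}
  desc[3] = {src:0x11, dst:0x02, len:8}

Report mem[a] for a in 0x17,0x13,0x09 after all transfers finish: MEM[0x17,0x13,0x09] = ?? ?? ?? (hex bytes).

  after D0: wrote 4B at 0x00 = a3cf66a0
  after D1: wrote 8B at 0x15 = b2d1e73d10b96bd6
  after D2: wrote 2B at 0x0c = 10b9
  after D3: wrote 8B at 0x02 = b96bd608b2d1e73d
query mem[0x17]=0xe7, mem[0x13]=0xd6, mem[0x09]=0x3d

MEM[0x17,0x13,0x09] = e7 d6 3d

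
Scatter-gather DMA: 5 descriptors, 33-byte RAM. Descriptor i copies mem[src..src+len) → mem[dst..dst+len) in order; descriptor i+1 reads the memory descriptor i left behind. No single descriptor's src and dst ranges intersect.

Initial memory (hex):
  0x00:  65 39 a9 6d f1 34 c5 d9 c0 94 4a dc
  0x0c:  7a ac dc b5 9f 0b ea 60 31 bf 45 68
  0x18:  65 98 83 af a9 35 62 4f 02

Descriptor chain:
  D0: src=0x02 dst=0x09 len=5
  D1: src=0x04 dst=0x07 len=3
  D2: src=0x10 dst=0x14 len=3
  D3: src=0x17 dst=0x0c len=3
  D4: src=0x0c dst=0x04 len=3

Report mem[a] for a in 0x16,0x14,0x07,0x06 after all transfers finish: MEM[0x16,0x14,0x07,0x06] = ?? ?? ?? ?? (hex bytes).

#0 dst[0x09+5] := {0xa9,0x6d,0xf1,0x34,0xc5}
#1 dst[0x07+3] := {0xf1,0x34,0xc5}
#2 dst[0x14+3] := {0x9f,0x0b,0xea}
#3 dst[0x0c+3] := {0x68,0x65,0x98}
#4 dst[0x04+3] := {0x68,0x65,0x98}
query mem[0x16]=0xea, mem[0x14]=0x9f, mem[0x07]=0xf1, mem[0x06]=0x98

MEM[0x16,0x14,0x07,0x06] = ea 9f f1 98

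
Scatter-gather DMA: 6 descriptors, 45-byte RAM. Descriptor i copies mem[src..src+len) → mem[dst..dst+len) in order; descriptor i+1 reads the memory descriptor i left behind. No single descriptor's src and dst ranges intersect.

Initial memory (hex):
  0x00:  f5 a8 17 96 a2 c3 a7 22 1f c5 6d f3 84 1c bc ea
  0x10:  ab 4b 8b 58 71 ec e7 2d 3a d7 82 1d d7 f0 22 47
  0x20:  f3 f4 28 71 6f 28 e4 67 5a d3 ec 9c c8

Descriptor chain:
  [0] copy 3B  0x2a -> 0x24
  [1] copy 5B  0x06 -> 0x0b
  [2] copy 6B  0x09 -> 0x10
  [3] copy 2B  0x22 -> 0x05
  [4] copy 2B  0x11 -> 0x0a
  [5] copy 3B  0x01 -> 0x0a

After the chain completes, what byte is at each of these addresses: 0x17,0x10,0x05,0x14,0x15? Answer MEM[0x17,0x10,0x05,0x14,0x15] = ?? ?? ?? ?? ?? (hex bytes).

MEM[0x17,0x10,0x05,0x14,0x15] = 2d c5 28 1f c5

D0: mem[0x24..0x26] <- [ec 9c c8]
D1: mem[0x0b..0x0f] <- [a7 22 1f c5 6d]
D2: mem[0x10..0x15] <- [c5 6d a7 22 1f c5]
D3: mem[0x05..0x06] <- [28 71]
D4: mem[0x0a..0x0b] <- [6d a7]
D5: mem[0x0a..0x0c] <- [a8 17 96]
query mem[0x17]=0x2d, mem[0x10]=0xc5, mem[0x05]=0x28, mem[0x14]=0x1f, mem[0x15]=0xc5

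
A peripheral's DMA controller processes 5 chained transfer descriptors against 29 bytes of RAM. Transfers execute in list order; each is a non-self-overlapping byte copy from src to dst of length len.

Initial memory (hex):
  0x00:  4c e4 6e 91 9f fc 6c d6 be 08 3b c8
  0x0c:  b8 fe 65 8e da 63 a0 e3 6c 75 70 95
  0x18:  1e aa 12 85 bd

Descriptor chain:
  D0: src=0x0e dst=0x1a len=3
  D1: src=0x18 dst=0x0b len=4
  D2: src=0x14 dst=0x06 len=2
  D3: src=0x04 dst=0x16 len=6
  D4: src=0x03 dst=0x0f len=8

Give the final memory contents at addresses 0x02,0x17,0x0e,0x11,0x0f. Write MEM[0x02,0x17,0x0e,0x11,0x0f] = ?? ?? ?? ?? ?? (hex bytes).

MEM[0x02,0x17,0x0e,0x11,0x0f] = 6e fc 8e fc 91

  after D0: wrote 3B at 0x1a = 658eda
  after D1: wrote 4B at 0x0b = 1eaa658e
  after D2: wrote 2B at 0x06 = 6c75
  after D3: wrote 6B at 0x16 = 9ffc6c75be08
  after D4: wrote 8B at 0x0f = 919ffc6c75be083b
query mem[0x02]=0x6e, mem[0x17]=0xfc, mem[0x0e]=0x8e, mem[0x11]=0xfc, mem[0x0f]=0x91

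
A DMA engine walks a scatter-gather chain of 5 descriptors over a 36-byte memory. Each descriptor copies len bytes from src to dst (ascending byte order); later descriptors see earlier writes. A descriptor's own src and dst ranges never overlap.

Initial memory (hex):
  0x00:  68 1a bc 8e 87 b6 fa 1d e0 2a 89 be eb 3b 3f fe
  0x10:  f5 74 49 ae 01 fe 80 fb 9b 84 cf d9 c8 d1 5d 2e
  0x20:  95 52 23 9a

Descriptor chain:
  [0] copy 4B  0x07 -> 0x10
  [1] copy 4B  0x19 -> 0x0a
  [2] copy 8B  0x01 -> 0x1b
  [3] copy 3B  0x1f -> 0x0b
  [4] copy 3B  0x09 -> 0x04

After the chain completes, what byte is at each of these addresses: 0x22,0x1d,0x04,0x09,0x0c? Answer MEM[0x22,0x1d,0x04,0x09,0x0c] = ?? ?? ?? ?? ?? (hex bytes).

  after D0: wrote 4B at 0x10 = 1de02a89
  after D1: wrote 4B at 0x0a = 84cfd9c8
  after D2: wrote 8B at 0x1b = 1abc8e87b6fa1de0
  after D3: wrote 3B at 0x0b = b6fa1d
  after D4: wrote 3B at 0x04 = 2a84b6
query mem[0x22]=0xe0, mem[0x1d]=0x8e, mem[0x04]=0x2a, mem[0x09]=0x2a, mem[0x0c]=0xfa

MEM[0x22,0x1d,0x04,0x09,0x0c] = e0 8e 2a 2a fa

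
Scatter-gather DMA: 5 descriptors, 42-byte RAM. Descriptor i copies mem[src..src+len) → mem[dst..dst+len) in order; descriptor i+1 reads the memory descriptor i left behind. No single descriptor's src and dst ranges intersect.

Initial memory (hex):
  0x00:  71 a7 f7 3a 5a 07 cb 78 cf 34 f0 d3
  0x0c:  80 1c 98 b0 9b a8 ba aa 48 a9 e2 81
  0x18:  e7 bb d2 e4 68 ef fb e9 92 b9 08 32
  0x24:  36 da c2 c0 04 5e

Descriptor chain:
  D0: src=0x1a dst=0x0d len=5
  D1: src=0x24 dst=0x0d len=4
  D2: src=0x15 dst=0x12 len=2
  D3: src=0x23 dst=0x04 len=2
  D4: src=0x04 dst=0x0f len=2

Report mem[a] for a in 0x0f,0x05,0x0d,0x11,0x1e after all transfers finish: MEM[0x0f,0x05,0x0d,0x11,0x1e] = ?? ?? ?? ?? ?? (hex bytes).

  after D0: wrote 5B at 0x0d = d2e468effb
  after D1: wrote 4B at 0x0d = 36dac2c0
  after D2: wrote 2B at 0x12 = a9e2
  after D3: wrote 2B at 0x04 = 3236
  after D4: wrote 2B at 0x0f = 3236
query mem[0x0f]=0x32, mem[0x05]=0x36, mem[0x0d]=0x36, mem[0x11]=0xfb, mem[0x1e]=0xfb

MEM[0x0f,0x05,0x0d,0x11,0x1e] = 32 36 36 fb fb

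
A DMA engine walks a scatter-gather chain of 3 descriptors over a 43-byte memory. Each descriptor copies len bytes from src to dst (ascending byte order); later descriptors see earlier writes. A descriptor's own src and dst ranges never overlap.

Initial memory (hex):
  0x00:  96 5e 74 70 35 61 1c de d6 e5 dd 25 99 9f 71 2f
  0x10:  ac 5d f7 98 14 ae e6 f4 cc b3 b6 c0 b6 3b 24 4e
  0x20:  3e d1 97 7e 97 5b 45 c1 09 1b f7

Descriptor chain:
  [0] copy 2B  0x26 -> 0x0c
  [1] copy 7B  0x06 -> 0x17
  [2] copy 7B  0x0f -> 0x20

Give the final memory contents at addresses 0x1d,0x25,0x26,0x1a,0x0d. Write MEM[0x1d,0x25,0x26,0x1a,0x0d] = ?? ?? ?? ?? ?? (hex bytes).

  after D0: wrote 2B at 0x0c = 45c1
  after D1: wrote 7B at 0x17 = 1cded6e5dd2545
  after D2: wrote 7B at 0x20 = 2fac5df79814ae
query mem[0x1d]=0x45, mem[0x25]=0x14, mem[0x26]=0xae, mem[0x1a]=0xe5, mem[0x0d]=0xc1

MEM[0x1d,0x25,0x26,0x1a,0x0d] = 45 14 ae e5 c1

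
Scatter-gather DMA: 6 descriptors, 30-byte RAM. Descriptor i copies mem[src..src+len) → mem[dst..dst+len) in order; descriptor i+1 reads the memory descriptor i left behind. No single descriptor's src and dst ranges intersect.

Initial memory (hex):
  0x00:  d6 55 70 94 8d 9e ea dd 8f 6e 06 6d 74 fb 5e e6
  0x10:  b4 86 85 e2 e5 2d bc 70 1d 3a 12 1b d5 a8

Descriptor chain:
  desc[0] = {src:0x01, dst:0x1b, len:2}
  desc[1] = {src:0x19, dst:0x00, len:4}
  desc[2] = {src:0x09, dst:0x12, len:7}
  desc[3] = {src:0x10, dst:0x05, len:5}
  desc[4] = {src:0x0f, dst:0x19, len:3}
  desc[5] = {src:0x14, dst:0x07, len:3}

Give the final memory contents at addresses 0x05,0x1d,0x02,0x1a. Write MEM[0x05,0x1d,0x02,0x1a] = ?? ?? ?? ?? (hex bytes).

MEM[0x05,0x1d,0x02,0x1a] = b4 a8 55 b4

D0: mem[0x1b..0x1c] <- [55 70]
D1: mem[0x00..0x03] <- [3a 12 55 70]
D2: mem[0x12..0x18] <- [6e 06 6d 74 fb 5e e6]
D3: mem[0x05..0x09] <- [b4 86 6e 06 6d]
D4: mem[0x19..0x1b] <- [e6 b4 86]
D5: mem[0x07..0x09] <- [6d 74 fb]
query mem[0x05]=0xb4, mem[0x1d]=0xa8, mem[0x02]=0x55, mem[0x1a]=0xb4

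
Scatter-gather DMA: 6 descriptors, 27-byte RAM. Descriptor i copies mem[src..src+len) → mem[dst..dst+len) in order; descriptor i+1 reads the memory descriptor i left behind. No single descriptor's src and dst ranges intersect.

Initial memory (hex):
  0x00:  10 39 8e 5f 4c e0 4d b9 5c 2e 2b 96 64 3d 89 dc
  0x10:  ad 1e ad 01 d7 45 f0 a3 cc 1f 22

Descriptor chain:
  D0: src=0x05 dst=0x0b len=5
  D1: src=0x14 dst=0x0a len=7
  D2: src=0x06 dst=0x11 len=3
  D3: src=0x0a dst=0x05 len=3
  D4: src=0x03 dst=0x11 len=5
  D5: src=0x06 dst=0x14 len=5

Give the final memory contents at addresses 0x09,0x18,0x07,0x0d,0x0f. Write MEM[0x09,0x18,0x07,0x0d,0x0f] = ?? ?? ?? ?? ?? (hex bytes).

MEM[0x09,0x18,0x07,0x0d,0x0f] = 2e d7 f0 a3 1f

  after D0: wrote 5B at 0x0b = e04db95c2e
  after D1: wrote 7B at 0x0a = d745f0a3cc1f22
  after D2: wrote 3B at 0x11 = 4db95c
  after D3: wrote 3B at 0x05 = d745f0
  after D4: wrote 5B at 0x11 = 5f4cd745f0
  after D5: wrote 5B at 0x14 = 45f05c2ed7
query mem[0x09]=0x2e, mem[0x18]=0xd7, mem[0x07]=0xf0, mem[0x0d]=0xa3, mem[0x0f]=0x1f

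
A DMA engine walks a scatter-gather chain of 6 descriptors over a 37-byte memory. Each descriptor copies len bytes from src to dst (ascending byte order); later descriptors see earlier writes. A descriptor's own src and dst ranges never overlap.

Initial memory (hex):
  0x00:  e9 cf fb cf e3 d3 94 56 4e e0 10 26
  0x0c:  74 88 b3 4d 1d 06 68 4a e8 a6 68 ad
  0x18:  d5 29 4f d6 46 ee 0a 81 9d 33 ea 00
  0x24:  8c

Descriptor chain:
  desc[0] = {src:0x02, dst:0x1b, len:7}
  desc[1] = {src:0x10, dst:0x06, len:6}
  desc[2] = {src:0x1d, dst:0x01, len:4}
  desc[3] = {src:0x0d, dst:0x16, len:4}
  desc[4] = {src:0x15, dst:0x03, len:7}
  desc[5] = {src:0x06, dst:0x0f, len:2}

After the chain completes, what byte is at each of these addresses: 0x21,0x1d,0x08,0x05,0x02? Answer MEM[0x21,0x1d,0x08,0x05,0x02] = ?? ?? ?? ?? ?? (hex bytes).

  after D0: wrote 7B at 0x1b = fbcfe3d394564e
  after D1: wrote 6B at 0x06 = 1d06684ae8a6
  after D2: wrote 4B at 0x01 = e3d39456
  after D3: wrote 4B at 0x16 = 88b34d1d
  after D4: wrote 7B at 0x03 = a688b34d1d4ffb
  after D5: wrote 2B at 0x0f = 4d1d
query mem[0x21]=0x4e, mem[0x1d]=0xe3, mem[0x08]=0x4f, mem[0x05]=0xb3, mem[0x02]=0xd3

MEM[0x21,0x1d,0x08,0x05,0x02] = 4e e3 4f b3 d3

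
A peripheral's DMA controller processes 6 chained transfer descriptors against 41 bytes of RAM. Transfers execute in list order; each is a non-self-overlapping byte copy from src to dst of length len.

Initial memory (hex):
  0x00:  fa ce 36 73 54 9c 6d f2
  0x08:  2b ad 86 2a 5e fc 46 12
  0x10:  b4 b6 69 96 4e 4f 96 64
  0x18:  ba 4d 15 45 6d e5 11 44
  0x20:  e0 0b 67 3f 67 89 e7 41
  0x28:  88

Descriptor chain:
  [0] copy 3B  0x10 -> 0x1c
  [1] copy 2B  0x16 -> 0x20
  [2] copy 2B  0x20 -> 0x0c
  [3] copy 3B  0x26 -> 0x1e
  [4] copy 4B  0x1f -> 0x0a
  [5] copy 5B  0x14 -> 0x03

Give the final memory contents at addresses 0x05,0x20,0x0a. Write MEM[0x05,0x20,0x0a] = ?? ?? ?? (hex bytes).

#0 dst[0x1c+3] := {0xb4,0xb6,0x69}
#1 dst[0x20+2] := {0x96,0x64}
#2 dst[0x0c+2] := {0x96,0x64}
#3 dst[0x1e+3] := {0xe7,0x41,0x88}
#4 dst[0x0a+4] := {0x41,0x88,0x64,0x67}
#5 dst[0x03+5] := {0x4e,0x4f,0x96,0x64,0xba}
query mem[0x05]=0x96, mem[0x20]=0x88, mem[0x0a]=0x41

MEM[0x05,0x20,0x0a] = 96 88 41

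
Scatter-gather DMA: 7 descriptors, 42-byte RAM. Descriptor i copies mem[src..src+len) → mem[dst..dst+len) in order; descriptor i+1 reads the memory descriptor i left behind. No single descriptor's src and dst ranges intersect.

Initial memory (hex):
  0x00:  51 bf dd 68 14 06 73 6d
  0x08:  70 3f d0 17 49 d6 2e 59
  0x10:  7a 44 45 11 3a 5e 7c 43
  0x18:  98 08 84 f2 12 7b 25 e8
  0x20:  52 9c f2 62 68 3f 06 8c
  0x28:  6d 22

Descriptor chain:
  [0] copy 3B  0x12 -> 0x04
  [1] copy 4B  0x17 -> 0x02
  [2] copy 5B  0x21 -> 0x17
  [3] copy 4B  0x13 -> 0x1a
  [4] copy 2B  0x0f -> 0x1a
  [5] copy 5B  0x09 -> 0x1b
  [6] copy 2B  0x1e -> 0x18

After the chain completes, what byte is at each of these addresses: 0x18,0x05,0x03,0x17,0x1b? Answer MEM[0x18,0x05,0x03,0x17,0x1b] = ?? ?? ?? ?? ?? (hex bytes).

[0] 0x12->0x04 len=3 : 45 11 3a
[1] 0x17->0x02 len=4 : 43 98 08 84
[2] 0x21->0x17 len=5 : 9c f2 62 68 3f
[3] 0x13->0x1a len=4 : 11 3a 5e 7c
[4] 0x0f->0x1a len=2 : 59 7a
[5] 0x09->0x1b len=5 : 3f d0 17 49 d6
[6] 0x1e->0x18 len=2 : 49 d6
query mem[0x18]=0x49, mem[0x05]=0x84, mem[0x03]=0x98, mem[0x17]=0x9c, mem[0x1b]=0x3f

MEM[0x18,0x05,0x03,0x17,0x1b] = 49 84 98 9c 3f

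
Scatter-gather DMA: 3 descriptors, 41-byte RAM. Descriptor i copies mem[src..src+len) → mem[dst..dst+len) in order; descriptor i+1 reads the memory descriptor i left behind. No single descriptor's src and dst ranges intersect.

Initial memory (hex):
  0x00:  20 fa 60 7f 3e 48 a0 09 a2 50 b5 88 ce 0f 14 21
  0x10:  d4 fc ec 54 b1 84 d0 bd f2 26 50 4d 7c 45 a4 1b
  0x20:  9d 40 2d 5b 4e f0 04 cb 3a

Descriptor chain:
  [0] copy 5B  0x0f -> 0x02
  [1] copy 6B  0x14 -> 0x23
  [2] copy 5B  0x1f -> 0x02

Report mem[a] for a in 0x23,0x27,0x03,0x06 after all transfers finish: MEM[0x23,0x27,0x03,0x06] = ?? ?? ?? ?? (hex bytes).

D0: mem[0x02..0x06] <- [21 d4 fc ec 54]
D1: mem[0x23..0x28] <- [b1 84 d0 bd f2 26]
D2: mem[0x02..0x06] <- [1b 9d 40 2d b1]
query mem[0x23]=0xb1, mem[0x27]=0xf2, mem[0x03]=0x9d, mem[0x06]=0xb1

MEM[0x23,0x27,0x03,0x06] = b1 f2 9d b1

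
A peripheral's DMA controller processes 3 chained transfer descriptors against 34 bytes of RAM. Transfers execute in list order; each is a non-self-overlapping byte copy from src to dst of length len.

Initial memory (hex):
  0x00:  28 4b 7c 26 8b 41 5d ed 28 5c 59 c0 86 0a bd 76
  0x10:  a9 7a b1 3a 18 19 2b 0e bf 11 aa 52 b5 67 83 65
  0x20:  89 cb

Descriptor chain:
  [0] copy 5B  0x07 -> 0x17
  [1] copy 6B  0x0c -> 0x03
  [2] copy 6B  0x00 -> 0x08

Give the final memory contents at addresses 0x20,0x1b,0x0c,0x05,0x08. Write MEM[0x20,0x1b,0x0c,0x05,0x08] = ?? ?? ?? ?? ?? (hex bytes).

MEM[0x20,0x1b,0x0c,0x05,0x08] = 89 c0 0a bd 28

  after D0: wrote 5B at 0x17 = ed285c59c0
  after D1: wrote 6B at 0x03 = 860abd76a97a
  after D2: wrote 6B at 0x08 = 284b7c860abd
query mem[0x20]=0x89, mem[0x1b]=0xc0, mem[0x0c]=0x0a, mem[0x05]=0xbd, mem[0x08]=0x28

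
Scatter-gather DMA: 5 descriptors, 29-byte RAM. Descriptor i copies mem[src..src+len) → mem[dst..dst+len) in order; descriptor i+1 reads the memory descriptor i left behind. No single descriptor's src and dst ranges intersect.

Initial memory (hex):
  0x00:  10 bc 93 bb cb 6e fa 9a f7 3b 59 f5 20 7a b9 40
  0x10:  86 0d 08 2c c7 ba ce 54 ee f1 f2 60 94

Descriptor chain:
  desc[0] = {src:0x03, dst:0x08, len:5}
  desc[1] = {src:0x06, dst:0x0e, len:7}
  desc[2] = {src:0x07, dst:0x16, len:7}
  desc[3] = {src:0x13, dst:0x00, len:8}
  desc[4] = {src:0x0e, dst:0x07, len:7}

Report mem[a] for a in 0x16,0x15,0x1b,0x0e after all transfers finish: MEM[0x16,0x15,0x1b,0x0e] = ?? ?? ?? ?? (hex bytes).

MEM[0x16,0x15,0x1b,0x0e] = 9a ba 9a fa

[0] 0x03->0x08 len=5 : bb cb 6e fa 9a
[1] 0x06->0x0e len=7 : fa 9a bb cb 6e fa 9a
[2] 0x07->0x16 len=7 : 9a bb cb 6e fa 9a 7a
[3] 0x13->0x00 len=8 : fa 9a ba 9a bb cb 6e fa
[4] 0x0e->0x07 len=7 : fa 9a bb cb 6e fa 9a
query mem[0x16]=0x9a, mem[0x15]=0xba, mem[0x1b]=0x9a, mem[0x0e]=0xfa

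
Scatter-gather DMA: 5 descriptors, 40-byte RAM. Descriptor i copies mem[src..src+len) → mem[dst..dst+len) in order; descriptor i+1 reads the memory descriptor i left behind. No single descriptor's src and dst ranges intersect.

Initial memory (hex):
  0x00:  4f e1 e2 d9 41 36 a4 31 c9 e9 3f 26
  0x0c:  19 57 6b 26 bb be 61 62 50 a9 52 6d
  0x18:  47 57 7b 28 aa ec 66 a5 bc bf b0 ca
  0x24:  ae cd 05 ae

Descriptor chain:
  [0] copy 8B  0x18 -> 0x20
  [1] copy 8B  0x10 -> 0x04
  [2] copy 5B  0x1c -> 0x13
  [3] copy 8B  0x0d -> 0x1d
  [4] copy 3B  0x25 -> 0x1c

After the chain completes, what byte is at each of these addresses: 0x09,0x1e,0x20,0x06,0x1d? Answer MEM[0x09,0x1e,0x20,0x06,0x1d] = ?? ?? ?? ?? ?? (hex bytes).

#0 dst[0x20+8] := {0x47,0x57,0x7b,0x28,0xaa,0xec,0x66,0xa5}
#1 dst[0x04+8] := {0xbb,0xbe,0x61,0x62,0x50,0xa9,0x52,0x6d}
#2 dst[0x13+5] := {0xaa,0xec,0x66,0xa5,0x47}
#3 dst[0x1d+8] := {0x57,0x6b,0x26,0xbb,0xbe,0x61,0xaa,0xec}
#4 dst[0x1c+3] := {0xec,0x66,0xa5}
query mem[0x09]=0xa9, mem[0x1e]=0xa5, mem[0x20]=0xbb, mem[0x06]=0x61, mem[0x1d]=0x66

MEM[0x09,0x1e,0x20,0x06,0x1d] = a9 a5 bb 61 66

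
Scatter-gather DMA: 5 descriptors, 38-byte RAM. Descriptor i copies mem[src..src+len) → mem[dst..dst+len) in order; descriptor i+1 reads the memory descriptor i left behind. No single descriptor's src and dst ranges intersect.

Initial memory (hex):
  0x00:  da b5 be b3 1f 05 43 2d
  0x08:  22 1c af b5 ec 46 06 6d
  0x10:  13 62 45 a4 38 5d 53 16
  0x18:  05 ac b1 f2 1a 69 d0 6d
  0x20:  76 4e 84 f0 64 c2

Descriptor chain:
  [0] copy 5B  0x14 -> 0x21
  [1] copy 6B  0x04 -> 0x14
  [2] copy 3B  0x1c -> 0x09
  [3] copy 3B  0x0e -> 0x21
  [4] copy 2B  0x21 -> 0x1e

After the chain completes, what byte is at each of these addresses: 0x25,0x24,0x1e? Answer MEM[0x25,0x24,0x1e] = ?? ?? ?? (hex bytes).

#0 dst[0x21+5] := {0x38,0x5d,0x53,0x16,0x05}
#1 dst[0x14+6] := {0x1f,0x05,0x43,0x2d,0x22,0x1c}
#2 dst[0x09+3] := {0x1a,0x69,0xd0}
#3 dst[0x21+3] := {0x06,0x6d,0x13}
#4 dst[0x1e+2] := {0x06,0x6d}
query mem[0x25]=0x05, mem[0x24]=0x16, mem[0x1e]=0x06

MEM[0x25,0x24,0x1e] = 05 16 06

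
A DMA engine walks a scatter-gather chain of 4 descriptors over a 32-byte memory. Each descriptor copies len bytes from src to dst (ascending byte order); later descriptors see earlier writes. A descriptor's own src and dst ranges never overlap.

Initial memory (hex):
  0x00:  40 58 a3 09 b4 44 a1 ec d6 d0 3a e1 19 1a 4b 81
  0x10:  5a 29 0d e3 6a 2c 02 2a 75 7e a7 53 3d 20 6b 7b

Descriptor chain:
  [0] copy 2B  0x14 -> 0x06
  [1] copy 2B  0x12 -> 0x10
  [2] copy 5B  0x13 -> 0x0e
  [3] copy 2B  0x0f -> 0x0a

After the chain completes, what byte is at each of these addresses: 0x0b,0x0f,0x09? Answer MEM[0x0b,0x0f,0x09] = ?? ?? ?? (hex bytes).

#0 dst[0x06+2] := {0x6a,0x2c}
#1 dst[0x10+2] := {0x0d,0xe3}
#2 dst[0x0e+5] := {0xe3,0x6a,0x2c,0x02,0x2a}
#3 dst[0x0a+2] := {0x6a,0x2c}
query mem[0x0b]=0x2c, mem[0x0f]=0x6a, mem[0x09]=0xd0

MEM[0x0b,0x0f,0x09] = 2c 6a d0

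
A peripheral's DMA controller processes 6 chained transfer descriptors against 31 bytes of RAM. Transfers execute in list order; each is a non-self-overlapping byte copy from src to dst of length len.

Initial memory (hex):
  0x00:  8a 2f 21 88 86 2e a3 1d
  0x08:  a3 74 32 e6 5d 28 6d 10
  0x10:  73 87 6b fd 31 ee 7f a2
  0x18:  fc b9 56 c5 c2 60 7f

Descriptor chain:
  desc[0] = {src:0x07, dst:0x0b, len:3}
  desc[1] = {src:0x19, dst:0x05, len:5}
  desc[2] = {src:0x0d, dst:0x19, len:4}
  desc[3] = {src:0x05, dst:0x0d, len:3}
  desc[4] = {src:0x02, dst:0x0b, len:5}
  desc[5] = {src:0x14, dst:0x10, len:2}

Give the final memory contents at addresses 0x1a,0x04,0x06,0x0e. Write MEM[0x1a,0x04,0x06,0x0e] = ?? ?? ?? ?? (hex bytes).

#0 dst[0x0b+3] := {0x1d,0xa3,0x74}
#1 dst[0x05+5] := {0xb9,0x56,0xc5,0xc2,0x60}
#2 dst[0x19+4] := {0x74,0x6d,0x10,0x73}
#3 dst[0x0d+3] := {0xb9,0x56,0xc5}
#4 dst[0x0b+5] := {0x21,0x88,0x86,0xb9,0x56}
#5 dst[0x10+2] := {0x31,0xee}
query mem[0x1a]=0x6d, mem[0x04]=0x86, mem[0x06]=0x56, mem[0x0e]=0xb9

MEM[0x1a,0x04,0x06,0x0e] = 6d 86 56 b9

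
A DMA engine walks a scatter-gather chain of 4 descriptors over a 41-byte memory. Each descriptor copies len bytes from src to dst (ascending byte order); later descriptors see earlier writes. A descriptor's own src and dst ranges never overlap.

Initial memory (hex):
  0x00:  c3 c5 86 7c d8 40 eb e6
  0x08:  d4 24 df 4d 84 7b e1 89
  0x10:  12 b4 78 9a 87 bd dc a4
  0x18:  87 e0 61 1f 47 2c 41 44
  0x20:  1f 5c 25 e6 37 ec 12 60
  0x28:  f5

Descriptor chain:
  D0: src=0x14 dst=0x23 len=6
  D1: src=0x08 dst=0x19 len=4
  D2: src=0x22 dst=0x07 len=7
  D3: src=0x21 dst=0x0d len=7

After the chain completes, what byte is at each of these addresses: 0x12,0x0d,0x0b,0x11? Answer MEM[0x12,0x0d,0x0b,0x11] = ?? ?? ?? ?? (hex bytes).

MEM[0x12,0x0d,0x0b,0x11] = a4 5c a4 dc

[0] 0x14->0x23 len=6 : 87 bd dc a4 87 e0
[1] 0x08->0x19 len=4 : d4 24 df 4d
[2] 0x22->0x07 len=7 : 25 87 bd dc a4 87 e0
[3] 0x21->0x0d len=7 : 5c 25 87 bd dc a4 87
query mem[0x12]=0xa4, mem[0x0d]=0x5c, mem[0x0b]=0xa4, mem[0x11]=0xdc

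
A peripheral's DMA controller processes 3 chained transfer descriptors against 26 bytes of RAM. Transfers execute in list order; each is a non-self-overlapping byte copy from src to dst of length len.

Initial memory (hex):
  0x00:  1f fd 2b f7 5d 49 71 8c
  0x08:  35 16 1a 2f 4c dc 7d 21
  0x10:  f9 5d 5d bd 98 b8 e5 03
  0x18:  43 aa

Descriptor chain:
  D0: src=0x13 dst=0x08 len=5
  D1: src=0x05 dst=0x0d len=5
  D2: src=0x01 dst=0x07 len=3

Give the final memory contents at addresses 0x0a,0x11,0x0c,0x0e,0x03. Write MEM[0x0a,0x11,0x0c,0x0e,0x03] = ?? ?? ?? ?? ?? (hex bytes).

MEM[0x0a,0x11,0x0c,0x0e,0x03] = b8 98 03 71 f7

D0: mem[0x08..0x0c] <- [bd 98 b8 e5 03]
D1: mem[0x0d..0x11] <- [49 71 8c bd 98]
D2: mem[0x07..0x09] <- [fd 2b f7]
query mem[0x0a]=0xb8, mem[0x11]=0x98, mem[0x0c]=0x03, mem[0x0e]=0x71, mem[0x03]=0xf7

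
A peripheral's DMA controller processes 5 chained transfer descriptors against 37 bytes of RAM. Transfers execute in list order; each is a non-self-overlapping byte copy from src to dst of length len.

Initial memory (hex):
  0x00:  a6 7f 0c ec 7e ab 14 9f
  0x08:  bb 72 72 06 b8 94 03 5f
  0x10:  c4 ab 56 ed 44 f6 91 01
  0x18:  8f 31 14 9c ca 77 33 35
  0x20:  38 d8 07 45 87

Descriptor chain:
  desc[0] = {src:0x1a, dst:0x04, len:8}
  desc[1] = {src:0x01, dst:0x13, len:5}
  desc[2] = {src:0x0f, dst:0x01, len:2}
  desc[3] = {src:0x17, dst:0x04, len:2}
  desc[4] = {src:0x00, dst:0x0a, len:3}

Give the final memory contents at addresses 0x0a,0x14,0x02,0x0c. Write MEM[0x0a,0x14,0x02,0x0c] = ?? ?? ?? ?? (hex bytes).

MEM[0x0a,0x14,0x02,0x0c] = a6 0c c4 c4

#0 dst[0x04+8] := {0x14,0x9c,0xca,0x77,0x33,0x35,0x38,0xd8}
#1 dst[0x13+5] := {0x7f,0x0c,0xec,0x14,0x9c}
#2 dst[0x01+2] := {0x5f,0xc4}
#3 dst[0x04+2] := {0x9c,0x8f}
#4 dst[0x0a+3] := {0xa6,0x5f,0xc4}
query mem[0x0a]=0xa6, mem[0x14]=0x0c, mem[0x02]=0xc4, mem[0x0c]=0xc4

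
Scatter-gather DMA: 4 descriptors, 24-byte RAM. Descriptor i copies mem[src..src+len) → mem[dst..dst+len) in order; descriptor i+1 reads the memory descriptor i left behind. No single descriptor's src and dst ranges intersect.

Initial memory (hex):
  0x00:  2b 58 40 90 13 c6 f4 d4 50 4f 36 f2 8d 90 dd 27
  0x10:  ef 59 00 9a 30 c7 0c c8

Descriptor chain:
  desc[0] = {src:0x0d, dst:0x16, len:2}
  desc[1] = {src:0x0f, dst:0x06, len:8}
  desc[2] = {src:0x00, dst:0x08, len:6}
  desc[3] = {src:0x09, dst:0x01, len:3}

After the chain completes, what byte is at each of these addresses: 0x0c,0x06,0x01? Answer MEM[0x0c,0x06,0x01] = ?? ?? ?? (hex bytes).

  after D0: wrote 2B at 0x16 = 90dd
  after D1: wrote 8B at 0x06 = 27ef59009a30c790
  after D2: wrote 6B at 0x08 = 2b58409013c6
  after D3: wrote 3B at 0x01 = 584090
query mem[0x0c]=0x13, mem[0x06]=0x27, mem[0x01]=0x58

MEM[0x0c,0x06,0x01] = 13 27 58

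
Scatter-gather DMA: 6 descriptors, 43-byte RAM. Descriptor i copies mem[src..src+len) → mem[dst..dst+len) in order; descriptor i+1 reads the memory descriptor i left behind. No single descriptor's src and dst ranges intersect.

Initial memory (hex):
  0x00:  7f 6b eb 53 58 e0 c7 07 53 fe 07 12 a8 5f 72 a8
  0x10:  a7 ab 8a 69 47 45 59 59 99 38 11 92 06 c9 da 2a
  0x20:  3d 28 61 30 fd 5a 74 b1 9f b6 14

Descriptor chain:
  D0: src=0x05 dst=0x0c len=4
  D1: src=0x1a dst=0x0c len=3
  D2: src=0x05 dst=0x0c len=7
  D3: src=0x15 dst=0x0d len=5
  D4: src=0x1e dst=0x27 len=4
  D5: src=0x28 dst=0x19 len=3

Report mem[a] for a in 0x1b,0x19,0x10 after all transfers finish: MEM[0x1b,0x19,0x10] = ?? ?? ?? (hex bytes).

#0 dst[0x0c+4] := {0xe0,0xc7,0x07,0x53}
#1 dst[0x0c+3] := {0x11,0x92,0x06}
#2 dst[0x0c+7] := {0xe0,0xc7,0x07,0x53,0xfe,0x07,0x12}
#3 dst[0x0d+5] := {0x45,0x59,0x59,0x99,0x38}
#4 dst[0x27+4] := {0xda,0x2a,0x3d,0x28}
#5 dst[0x19+3] := {0x2a,0x3d,0x28}
query mem[0x1b]=0x28, mem[0x19]=0x2a, mem[0x10]=0x99

MEM[0x1b,0x19,0x10] = 28 2a 99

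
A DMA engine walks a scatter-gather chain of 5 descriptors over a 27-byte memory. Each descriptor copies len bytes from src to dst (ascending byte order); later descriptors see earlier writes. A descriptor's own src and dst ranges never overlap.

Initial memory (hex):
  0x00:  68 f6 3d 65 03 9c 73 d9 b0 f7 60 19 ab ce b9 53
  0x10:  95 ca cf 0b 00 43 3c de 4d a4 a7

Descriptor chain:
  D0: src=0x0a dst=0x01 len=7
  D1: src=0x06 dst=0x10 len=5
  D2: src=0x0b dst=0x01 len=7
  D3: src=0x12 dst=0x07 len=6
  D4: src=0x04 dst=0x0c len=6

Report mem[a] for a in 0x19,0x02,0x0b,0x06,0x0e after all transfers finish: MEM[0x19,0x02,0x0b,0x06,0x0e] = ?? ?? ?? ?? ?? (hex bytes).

  after D0: wrote 7B at 0x01 = 6019abceb95395
  after D1: wrote 5B at 0x10 = 5395b0f760
  after D2: wrote 7B at 0x01 = 19abceb9535395
  after D3: wrote 6B at 0x07 = b0f760433cde
  after D4: wrote 6B at 0x0c = b95353b0f760
query mem[0x19]=0xa4, mem[0x02]=0xab, mem[0x0b]=0x3c, mem[0x06]=0x53, mem[0x0e]=0x53

MEM[0x19,0x02,0x0b,0x06,0x0e] = a4 ab 3c 53 53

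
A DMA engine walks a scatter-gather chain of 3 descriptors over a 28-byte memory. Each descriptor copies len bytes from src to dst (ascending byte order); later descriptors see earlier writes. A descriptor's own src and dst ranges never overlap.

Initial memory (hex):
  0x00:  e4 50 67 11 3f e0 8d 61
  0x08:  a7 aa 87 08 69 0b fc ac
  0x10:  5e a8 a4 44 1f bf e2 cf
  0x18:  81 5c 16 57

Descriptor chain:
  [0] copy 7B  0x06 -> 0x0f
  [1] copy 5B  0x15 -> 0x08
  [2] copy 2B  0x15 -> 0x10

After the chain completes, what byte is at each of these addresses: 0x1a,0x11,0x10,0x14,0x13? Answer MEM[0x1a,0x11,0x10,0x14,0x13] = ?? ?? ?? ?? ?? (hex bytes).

MEM[0x1a,0x11,0x10,0x14,0x13] = 16 e2 69 08 87

  after D0: wrote 7B at 0x0f = 8d61a7aa870869
  after D1: wrote 5B at 0x08 = 69e2cf815c
  after D2: wrote 2B at 0x10 = 69e2
query mem[0x1a]=0x16, mem[0x11]=0xe2, mem[0x10]=0x69, mem[0x14]=0x08, mem[0x13]=0x87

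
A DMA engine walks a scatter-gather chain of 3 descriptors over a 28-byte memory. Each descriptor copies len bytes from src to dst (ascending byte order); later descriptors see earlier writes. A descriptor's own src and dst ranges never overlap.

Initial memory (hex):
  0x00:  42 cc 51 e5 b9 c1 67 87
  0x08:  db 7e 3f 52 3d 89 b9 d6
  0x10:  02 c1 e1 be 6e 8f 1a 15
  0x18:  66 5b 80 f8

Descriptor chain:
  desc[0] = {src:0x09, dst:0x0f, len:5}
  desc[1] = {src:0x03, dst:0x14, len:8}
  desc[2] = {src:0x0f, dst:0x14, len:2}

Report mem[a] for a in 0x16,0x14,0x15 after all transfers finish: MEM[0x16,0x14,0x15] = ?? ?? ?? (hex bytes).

MEM[0x16,0x14,0x15] = c1 7e 3f

  after D0: wrote 5B at 0x0f = 7e3f523d89
  after D1: wrote 8B at 0x14 = e5b9c16787db7e3f
  after D2: wrote 2B at 0x14 = 7e3f
query mem[0x16]=0xc1, mem[0x14]=0x7e, mem[0x15]=0x3f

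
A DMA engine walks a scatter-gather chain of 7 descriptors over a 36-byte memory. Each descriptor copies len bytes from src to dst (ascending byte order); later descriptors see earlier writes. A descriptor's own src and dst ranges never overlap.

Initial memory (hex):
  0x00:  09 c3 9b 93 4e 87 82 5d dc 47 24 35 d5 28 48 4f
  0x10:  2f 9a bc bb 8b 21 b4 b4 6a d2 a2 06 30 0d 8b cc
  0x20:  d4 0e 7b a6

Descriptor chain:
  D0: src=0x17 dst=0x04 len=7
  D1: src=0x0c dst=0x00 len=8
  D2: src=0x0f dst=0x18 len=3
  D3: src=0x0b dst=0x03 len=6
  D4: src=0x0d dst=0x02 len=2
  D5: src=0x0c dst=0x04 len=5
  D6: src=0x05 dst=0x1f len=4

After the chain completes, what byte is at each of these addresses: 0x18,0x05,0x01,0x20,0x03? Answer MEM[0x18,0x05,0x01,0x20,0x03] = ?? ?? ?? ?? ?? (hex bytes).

#0 dst[0x04+7] := {0xb4,0x6a,0xd2,0xa2,0x06,0x30,0x0d}
#1 dst[0x00+8] := {0xd5,0x28,0x48,0x4f,0x2f,0x9a,0xbc,0xbb}
#2 dst[0x18+3] := {0x4f,0x2f,0x9a}
#3 dst[0x03+6] := {0x35,0xd5,0x28,0x48,0x4f,0x2f}
#4 dst[0x02+2] := {0x28,0x48}
#5 dst[0x04+5] := {0xd5,0x28,0x48,0x4f,0x2f}
#6 dst[0x1f+4] := {0x28,0x48,0x4f,0x2f}
query mem[0x18]=0x4f, mem[0x05]=0x28, mem[0x01]=0x28, mem[0x20]=0x48, mem[0x03]=0x48

MEM[0x18,0x05,0x01,0x20,0x03] = 4f 28 28 48 48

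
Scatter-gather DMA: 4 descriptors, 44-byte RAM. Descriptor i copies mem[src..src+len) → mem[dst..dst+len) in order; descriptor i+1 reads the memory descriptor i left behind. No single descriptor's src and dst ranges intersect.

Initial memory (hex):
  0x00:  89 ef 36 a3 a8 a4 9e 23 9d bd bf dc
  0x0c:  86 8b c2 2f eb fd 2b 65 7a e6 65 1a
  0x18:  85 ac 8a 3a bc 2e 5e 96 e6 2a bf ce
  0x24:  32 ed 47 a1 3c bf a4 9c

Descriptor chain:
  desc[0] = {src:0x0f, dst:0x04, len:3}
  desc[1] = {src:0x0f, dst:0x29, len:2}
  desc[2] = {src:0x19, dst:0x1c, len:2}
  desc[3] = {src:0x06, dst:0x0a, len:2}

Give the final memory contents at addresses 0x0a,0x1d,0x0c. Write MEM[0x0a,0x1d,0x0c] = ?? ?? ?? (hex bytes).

MEM[0x0a,0x1d,0x0c] = fd 8a 86

[0] 0x0f->0x04 len=3 : 2f eb fd
[1] 0x0f->0x29 len=2 : 2f eb
[2] 0x19->0x1c len=2 : ac 8a
[3] 0x06->0x0a len=2 : fd 23
query mem[0x0a]=0xfd, mem[0x1d]=0x8a, mem[0x0c]=0x86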